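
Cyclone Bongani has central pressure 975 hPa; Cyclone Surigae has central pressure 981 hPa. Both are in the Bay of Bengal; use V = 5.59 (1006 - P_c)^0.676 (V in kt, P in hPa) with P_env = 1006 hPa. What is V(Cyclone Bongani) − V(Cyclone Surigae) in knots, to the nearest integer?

Cyclone Bongani: ΔP = 31; V ≈ 5.59 × 31^0.676 ≈ 56.96 kt.
Cyclone Surigae: ΔP = 25; V ≈ 5.59 × 25^0.676 ≈ 49.25 kt.
Difference ≈ 56.96 − 49.25 = 7.71 → 8 kt.

8 kt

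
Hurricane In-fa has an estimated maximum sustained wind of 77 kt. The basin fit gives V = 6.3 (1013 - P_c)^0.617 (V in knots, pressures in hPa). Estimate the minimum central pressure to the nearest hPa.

ΔP = (V / 6.3)^(1/0.617) = (77/6.3)^1.621.
77/6.3 = 12.222; 12.222^1.621 ≈ 57.81 hPa.
P_c = 1013 − 57.81 = 955.19 ≈ 955 hPa.

955 hPa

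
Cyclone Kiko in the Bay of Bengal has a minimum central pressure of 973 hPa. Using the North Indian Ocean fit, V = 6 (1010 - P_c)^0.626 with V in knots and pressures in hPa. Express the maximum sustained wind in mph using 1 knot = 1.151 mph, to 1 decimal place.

ΔP = 1010 − 973 = 37 hPa.
V ≈ 6 × 37^0.626 = 6 × 9.587 ≈ 57.524 kt.
57.524 × 1.151 ≈ 66.21 mph → 66.2 mph.

66.2 mph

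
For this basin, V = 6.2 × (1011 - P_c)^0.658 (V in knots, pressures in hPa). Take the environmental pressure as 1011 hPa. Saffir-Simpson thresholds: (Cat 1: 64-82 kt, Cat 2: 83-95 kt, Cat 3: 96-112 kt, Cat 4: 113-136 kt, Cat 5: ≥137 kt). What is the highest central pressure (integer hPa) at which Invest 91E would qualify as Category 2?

959 hPa

Category 2 begins at V = 83 kt.
Required ΔP = (83/6.2)^(1/0.658) = 13.387^1.520 ≈ 51.56 hPa.
P_c ≤ 1011 − 51.56 = 959.44, so the highest integer P_c is 959 hPa.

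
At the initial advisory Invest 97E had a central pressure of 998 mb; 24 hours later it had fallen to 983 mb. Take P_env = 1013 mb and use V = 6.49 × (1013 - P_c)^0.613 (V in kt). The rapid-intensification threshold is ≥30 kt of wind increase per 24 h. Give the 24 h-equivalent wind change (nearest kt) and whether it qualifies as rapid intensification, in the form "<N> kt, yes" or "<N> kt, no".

V₁: ΔP = 15, V ≈ 6.49 × 15^0.613 ≈ 34.13 kt.
V₂: ΔP = 30, V ≈ 6.49 × 30^0.613 ≈ 52.21 kt.
ΔV over 24 h = 18.08 kt → 24 h equivalent = 18.08 × 24/24 ≈ 18.08 kt.
18 kt < 30 kt ⇒ not rapid intensification.

18 kt, no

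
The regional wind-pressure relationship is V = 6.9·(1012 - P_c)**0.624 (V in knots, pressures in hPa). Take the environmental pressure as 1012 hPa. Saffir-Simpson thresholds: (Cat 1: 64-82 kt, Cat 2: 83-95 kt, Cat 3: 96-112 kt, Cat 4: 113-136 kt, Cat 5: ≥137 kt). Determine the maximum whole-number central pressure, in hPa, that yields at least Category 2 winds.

958 hPa

Category 2 begins at V = 83 kt.
Required ΔP = (83/6.9)^(1/0.624) = 12.029^1.603 ≈ 53.84 hPa.
P_c ≤ 1012 − 53.84 = 958.16, so the highest integer P_c is 958 hPa.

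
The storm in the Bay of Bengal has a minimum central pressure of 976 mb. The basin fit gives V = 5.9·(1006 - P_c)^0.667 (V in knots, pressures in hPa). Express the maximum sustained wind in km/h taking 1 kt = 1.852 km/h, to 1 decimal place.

ΔP = 1006 − 976 = 30 mb.
V ≈ 5.9 × 30^0.667 = 5.9 × 9.666 ≈ 57.028 kt.
57.028 × 1.852 ≈ 105.62 km/h → 105.6 km/h.

105.6 km/h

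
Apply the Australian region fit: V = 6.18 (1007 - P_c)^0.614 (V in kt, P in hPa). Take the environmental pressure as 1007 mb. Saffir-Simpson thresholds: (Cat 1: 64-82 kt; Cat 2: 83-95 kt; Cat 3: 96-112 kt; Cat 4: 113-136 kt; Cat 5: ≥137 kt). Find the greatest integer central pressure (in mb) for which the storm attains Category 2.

Category 2 begins at V = 83 kt.
Required ΔP = (83/6.18)^(1/0.614) = 13.430^1.629 ≈ 68.75 mb.
P_c ≤ 1007 − 68.75 = 938.25, so the highest integer P_c is 938 mb.

938 mb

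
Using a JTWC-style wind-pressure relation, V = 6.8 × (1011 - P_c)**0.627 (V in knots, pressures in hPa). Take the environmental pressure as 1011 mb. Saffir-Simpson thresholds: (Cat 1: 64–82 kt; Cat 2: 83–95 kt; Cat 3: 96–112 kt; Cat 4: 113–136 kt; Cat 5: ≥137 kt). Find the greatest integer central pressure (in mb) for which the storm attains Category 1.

Category 1 begins at V = 64 kt.
Required ΔP = (64/6.8)^(1/0.627) = 9.412^1.595 ≈ 35.72 mb.
P_c ≤ 1011 − 35.72 = 975.28, so the highest integer P_c is 975 mb.

975 mb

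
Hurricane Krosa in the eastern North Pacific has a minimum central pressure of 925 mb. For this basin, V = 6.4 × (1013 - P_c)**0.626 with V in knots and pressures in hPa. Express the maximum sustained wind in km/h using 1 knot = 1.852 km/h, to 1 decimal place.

195.5 km/h

ΔP = 1013 − 925 = 88 mb.
V ≈ 6.4 × 88^0.626 = 6.4 × 16.491 ≈ 105.542 kt.
105.542 × 1.852 ≈ 195.46 km/h → 195.5 km/h.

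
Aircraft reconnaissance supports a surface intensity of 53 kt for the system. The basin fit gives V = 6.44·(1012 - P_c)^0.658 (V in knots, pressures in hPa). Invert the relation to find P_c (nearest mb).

ΔP = (V / 6.44)^(1/0.658) = (53/6.44)^1.520.
53/6.44 = 8.230; 8.230^1.520 ≈ 24.61 mb.
P_c = 1012 − 24.61 = 987.39 ≈ 987 mb.

987 mb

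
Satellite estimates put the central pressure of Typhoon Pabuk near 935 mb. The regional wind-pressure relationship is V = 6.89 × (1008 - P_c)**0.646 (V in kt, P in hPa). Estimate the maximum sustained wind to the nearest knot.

110 kt

ΔP = 1008 − 935 = 73 mb.
73^0.646 ≈ 15.985.
V ≈ 6.89 × 15.985 ≈ 110.1 kt.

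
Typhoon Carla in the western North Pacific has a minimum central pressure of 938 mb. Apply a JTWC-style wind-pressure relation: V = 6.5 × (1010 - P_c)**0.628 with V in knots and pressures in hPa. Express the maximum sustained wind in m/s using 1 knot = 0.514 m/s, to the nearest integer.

49 m/s

ΔP = 1010 − 938 = 72 mb.
V ≈ 6.5 × 72^0.628 = 6.5 × 14.669 ≈ 95.349 kt.
95.349 × 0.514 ≈ 49.01 m/s → 49 m/s.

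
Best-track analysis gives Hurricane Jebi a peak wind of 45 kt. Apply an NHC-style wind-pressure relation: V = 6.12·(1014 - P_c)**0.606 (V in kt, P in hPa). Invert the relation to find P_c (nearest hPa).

987 hPa

ΔP = (V / 6.12)^(1/0.606) = (45/6.12)^1.650.
45/6.12 = 7.353; 7.353^1.650 ≈ 26.90 hPa.
P_c = 1014 − 26.90 = 987.10 ≈ 987 hPa.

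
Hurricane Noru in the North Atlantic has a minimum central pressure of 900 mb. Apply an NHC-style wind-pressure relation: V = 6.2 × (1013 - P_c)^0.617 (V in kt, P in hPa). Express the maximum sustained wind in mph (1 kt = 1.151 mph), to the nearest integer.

ΔP = 1013 − 900 = 113 mb.
V ≈ 6.2 × 113^0.617 = 6.2 × 18.482 ≈ 114.589 kt.
114.589 × 1.151 ≈ 131.89 mph → 132 mph.

132 mph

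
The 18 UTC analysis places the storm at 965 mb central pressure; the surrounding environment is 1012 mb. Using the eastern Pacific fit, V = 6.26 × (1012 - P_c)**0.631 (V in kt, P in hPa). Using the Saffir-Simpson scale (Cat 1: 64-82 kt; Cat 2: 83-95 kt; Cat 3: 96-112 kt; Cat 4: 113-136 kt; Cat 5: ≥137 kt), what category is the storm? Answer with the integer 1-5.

1

ΔP = 1012 − 965 = 47 mb.
V ≈ 6.26 × 47^0.631 = 6.26 × 11.35 ≈ 71 kt.
71 kt falls in the Category 1 band.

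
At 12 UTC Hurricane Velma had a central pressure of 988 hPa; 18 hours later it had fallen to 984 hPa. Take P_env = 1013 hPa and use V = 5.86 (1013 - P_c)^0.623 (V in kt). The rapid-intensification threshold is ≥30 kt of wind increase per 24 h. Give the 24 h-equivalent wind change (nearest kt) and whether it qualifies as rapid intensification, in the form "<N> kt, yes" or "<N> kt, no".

6 kt, no

V₁: ΔP = 25, V ≈ 5.86 × 25^0.623 ≈ 43.53 kt.
V₂: ΔP = 29, V ≈ 5.86 × 29^0.623 ≈ 47.75 kt.
ΔV over 18 h = 4.22 kt → 24 h equivalent = 4.22 × 24/18 ≈ 5.63 kt.
6 kt < 30 kt ⇒ not rapid intensification.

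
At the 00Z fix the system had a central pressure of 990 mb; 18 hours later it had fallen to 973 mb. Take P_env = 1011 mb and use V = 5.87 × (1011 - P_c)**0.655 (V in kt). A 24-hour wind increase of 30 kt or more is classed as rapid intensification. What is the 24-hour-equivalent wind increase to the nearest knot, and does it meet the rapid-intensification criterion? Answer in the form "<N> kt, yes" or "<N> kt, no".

V₁: ΔP = 21, V ≈ 5.87 × 21^0.655 ≈ 43.12 kt.
V₂: ΔP = 38, V ≈ 5.87 × 38^0.655 ≈ 63.59 kt.
ΔV over 18 h = 20.47 kt → 24 h equivalent = 20.47 × 24/18 ≈ 27.29 kt.
27 kt < 30 kt ⇒ not rapid intensification.

27 kt, no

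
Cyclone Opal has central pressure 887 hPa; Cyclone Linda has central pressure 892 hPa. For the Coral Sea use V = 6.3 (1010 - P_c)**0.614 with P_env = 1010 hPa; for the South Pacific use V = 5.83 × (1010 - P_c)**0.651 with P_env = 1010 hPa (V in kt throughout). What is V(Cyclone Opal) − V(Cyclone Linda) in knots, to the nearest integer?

-9 kt

Cyclone Opal: ΔP = 123; V ≈ 6.3 × 123^0.614 ≈ 120.93 kt.
Cyclone Linda: ΔP = 118; V ≈ 5.83 × 118^0.651 ≈ 130.16 kt.
Difference ≈ 120.93 − 130.16 = -9.23 → -9 kt.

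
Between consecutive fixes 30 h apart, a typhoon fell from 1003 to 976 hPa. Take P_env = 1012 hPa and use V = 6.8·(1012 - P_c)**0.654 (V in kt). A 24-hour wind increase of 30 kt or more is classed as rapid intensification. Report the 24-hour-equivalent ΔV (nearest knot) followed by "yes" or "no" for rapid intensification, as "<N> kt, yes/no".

34 kt, yes

V₁: ΔP = 9, V ≈ 6.8 × 9^0.654 ≈ 28.61 kt.
V₂: ΔP = 36, V ≈ 6.8 × 36^0.654 ≈ 70.85 kt.
ΔV over 30 h = 42.24 kt → 24 h equivalent = 42.24 × 24/30 ≈ 33.79 kt.
34 kt ≥ 30 kt ⇒ rapid intensification.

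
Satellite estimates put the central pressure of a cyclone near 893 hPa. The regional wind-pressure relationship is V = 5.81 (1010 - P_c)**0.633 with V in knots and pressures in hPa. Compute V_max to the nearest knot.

ΔP = 1010 − 893 = 117 hPa.
117^0.633 ≈ 20.378.
V ≈ 5.81 × 20.378 ≈ 118.4 kt.

118 kt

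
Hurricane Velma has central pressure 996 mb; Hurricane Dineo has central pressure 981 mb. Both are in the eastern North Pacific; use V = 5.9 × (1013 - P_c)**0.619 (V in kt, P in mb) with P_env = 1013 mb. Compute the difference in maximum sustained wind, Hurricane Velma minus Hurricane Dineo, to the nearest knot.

Hurricane Velma: ΔP = 17; V ≈ 5.9 × 17^0.619 ≈ 34.08 kt.
Hurricane Dineo: ΔP = 32; V ≈ 5.9 × 32^0.619 ≈ 50.41 kt.
Difference ≈ 34.08 − 50.41 = -16.33 → -16 kt.

-16 kt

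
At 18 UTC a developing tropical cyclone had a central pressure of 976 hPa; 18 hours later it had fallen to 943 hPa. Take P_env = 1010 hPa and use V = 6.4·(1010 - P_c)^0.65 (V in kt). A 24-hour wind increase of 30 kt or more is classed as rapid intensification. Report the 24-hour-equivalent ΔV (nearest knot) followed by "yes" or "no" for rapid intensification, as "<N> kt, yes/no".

47 kt, yes

V₁: ΔP = 34, V ≈ 6.4 × 34^0.65 ≈ 63.33 kt.
V₂: ΔP = 67, V ≈ 6.4 × 67^0.65 ≈ 98.43 kt.
ΔV over 18 h = 35.10 kt → 24 h equivalent = 35.10 × 24/18 ≈ 46.80 kt.
47 kt ≥ 30 kt ⇒ rapid intensification.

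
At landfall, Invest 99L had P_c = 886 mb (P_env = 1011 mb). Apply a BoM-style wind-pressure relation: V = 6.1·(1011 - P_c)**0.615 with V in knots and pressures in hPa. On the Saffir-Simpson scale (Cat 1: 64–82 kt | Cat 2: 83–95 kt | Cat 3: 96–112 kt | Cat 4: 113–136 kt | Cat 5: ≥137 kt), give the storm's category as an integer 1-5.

4

ΔP = 1011 − 886 = 125 mb.
V ≈ 6.1 × 125^0.615 = 6.1 × 19.48 ≈ 119 kt.
119 kt falls in the Category 4 band.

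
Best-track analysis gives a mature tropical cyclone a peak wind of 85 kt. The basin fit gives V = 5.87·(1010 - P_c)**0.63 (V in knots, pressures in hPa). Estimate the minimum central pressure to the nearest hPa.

940 hPa

ΔP = (V / 5.87)^(1/0.63) = (85/5.87)^1.587.
85/5.87 = 14.480; 14.480^1.587 ≈ 69.58 hPa.
P_c = 1010 − 69.58 = 940.42 ≈ 940 hPa.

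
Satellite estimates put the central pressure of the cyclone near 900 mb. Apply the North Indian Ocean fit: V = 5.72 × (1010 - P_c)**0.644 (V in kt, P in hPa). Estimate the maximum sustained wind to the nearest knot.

118 kt

ΔP = 1010 − 900 = 110 mb.
110^0.644 ≈ 20.637.
V ≈ 5.72 × 20.637 ≈ 118.0 kt.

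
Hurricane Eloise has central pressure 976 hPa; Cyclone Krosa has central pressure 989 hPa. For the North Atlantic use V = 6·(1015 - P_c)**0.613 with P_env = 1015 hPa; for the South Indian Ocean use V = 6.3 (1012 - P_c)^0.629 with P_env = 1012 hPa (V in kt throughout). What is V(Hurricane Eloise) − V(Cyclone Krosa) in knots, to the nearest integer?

Hurricane Eloise: ΔP = 39; V ≈ 6 × 39^0.613 ≈ 56.69 kt.
Cyclone Krosa: ΔP = 23; V ≈ 6.3 × 23^0.629 ≈ 45.28 kt.
Difference ≈ 56.69 − 45.28 = 11.41 → 11 kt.

11 kt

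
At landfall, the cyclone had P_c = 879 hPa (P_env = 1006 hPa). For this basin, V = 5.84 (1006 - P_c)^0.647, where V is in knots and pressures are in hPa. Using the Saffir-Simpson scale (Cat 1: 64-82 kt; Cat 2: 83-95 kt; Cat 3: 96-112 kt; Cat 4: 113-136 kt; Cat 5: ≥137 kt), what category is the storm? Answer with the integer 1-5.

4

ΔP = 1006 − 879 = 127 hPa.
V ≈ 5.84 × 127^0.647 = 5.84 × 22.97 ≈ 134 kt.
134 kt falls in the Category 4 band.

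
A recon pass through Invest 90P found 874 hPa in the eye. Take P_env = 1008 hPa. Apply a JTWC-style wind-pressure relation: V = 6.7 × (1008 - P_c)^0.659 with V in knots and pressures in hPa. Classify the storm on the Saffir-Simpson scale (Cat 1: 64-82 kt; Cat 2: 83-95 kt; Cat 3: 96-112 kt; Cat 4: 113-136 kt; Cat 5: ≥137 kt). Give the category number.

ΔP = 1008 − 874 = 134 hPa.
V ≈ 6.7 × 134^0.659 = 6.7 × 25.22 ≈ 169 kt.
169 kt falls in the Category 5 band.

5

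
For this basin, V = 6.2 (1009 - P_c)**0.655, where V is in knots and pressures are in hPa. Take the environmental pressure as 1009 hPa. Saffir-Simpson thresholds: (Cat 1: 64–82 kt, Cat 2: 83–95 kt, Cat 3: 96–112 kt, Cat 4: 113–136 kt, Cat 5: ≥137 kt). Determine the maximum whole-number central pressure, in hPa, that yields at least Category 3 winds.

Category 3 begins at V = 96 kt.
Required ΔP = (96/6.2)^(1/0.655) = 15.484^1.527 ≈ 65.56 hPa.
P_c ≤ 1009 − 65.56 = 943.44, so the highest integer P_c is 943 hPa.

943 hPa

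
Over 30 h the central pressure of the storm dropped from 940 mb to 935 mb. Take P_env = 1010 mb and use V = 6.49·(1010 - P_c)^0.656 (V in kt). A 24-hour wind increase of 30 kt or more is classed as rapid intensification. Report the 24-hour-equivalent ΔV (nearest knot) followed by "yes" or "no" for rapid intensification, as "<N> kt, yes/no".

V₁: ΔP = 70, V ≈ 6.49 × 70^0.656 ≈ 105.35 kt.
V₂: ΔP = 75, V ≈ 6.49 × 75^0.656 ≈ 110.23 kt.
ΔV over 30 h = 4.88 kt → 24 h equivalent = 4.88 × 24/30 ≈ 3.90 kt.
4 kt < 30 kt ⇒ not rapid intensification.

4 kt, no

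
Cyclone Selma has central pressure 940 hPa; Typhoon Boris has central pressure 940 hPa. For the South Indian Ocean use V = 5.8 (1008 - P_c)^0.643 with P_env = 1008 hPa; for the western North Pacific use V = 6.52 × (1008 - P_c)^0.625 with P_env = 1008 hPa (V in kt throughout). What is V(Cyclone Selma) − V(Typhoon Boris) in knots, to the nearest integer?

Cyclone Selma: ΔP = 68; V ≈ 5.8 × 68^0.643 ≈ 87.44 kt.
Typhoon Boris: ΔP = 68; V ≈ 6.52 × 68^0.625 ≈ 91.11 kt.
Difference ≈ 87.44 − 91.11 = -3.67 → -4 kt.

-4 kt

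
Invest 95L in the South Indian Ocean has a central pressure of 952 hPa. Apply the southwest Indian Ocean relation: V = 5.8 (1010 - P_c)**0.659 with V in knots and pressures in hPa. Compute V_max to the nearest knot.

ΔP = 1010 − 952 = 58 hPa.
58^0.659 ≈ 14.524.
V ≈ 5.8 × 14.524 ≈ 84.2 kt.

84 kt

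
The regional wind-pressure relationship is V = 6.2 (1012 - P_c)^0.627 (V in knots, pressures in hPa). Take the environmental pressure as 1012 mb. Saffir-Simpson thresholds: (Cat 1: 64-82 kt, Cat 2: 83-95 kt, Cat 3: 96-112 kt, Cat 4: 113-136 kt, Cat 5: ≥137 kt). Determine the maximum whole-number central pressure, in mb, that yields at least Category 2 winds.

949 mb

Category 2 begins at V = 83 kt.
Required ΔP = (83/6.2)^(1/0.627) = 13.387^1.595 ≈ 62.65 mb.
P_c ≤ 1012 − 62.65 = 949.35, so the highest integer P_c is 949 mb.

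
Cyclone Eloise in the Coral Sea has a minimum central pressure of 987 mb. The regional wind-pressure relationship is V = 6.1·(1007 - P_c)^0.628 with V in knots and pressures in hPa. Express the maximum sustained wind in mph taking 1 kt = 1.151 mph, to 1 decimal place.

ΔP = 1007 − 987 = 20 mb.
V ≈ 6.1 × 20^0.628 = 6.1 × 6.562 ≈ 40.029 kt.
40.029 × 1.151 ≈ 46.07 mph → 46.1 mph.

46.1 mph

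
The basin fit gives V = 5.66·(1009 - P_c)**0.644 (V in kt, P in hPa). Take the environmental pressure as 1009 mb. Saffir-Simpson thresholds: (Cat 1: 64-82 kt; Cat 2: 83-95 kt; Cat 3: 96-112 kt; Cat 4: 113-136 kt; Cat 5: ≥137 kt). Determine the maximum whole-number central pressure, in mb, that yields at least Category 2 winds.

Category 2 begins at V = 83 kt.
Required ΔP = (83/5.66)^(1/0.644) = 14.664^1.553 ≈ 64.71 mb.
P_c ≤ 1009 − 64.71 = 944.29, so the highest integer P_c is 944 mb.

944 mb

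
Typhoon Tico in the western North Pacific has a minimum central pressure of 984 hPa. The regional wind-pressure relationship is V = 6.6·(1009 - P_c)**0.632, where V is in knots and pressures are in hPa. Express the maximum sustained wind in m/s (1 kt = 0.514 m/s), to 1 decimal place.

ΔP = 1009 − 984 = 25 hPa.
V ≈ 6.6 × 25^0.632 = 6.6 × 7.647 ≈ 50.471 kt.
50.471 × 0.514 ≈ 25.94 m/s → 25.9 m/s.

25.9 m/s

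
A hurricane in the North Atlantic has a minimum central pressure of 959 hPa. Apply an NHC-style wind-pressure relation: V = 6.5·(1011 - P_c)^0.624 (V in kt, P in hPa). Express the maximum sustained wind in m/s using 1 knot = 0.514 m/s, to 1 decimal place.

ΔP = 1011 − 959 = 52 hPa.
V ≈ 6.5 × 52^0.624 = 6.5 × 11.770 ≈ 76.507 kt.
76.507 × 0.514 ≈ 39.32 m/s → 39.3 m/s.

39.3 m/s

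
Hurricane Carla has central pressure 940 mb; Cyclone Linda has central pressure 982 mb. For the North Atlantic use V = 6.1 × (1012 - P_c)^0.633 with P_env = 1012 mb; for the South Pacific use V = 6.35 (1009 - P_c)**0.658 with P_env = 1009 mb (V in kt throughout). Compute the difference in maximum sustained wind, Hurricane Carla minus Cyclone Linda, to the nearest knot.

Hurricane Carla: ΔP = 72; V ≈ 6.1 × 72^0.633 ≈ 91.42 kt.
Cyclone Linda: ΔP = 27; V ≈ 6.35 × 27^0.658 ≈ 55.54 kt.
Difference ≈ 91.42 − 55.54 = 35.88 → 36 kt.

36 kt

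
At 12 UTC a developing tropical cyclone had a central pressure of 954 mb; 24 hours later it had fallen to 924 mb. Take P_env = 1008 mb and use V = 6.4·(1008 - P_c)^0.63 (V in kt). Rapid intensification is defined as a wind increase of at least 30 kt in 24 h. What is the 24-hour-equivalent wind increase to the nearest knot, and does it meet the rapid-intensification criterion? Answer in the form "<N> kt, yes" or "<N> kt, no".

V₁: ΔP = 54, V ≈ 6.4 × 54^0.63 ≈ 78.99 kt.
V₂: ΔP = 84, V ≈ 6.4 × 84^0.63 ≈ 104.35 kt.
ΔV over 24 h = 25.36 kt → 24 h equivalent = 25.36 × 24/24 ≈ 25.36 kt.
25 kt < 30 kt ⇒ not rapid intensification.

25 kt, no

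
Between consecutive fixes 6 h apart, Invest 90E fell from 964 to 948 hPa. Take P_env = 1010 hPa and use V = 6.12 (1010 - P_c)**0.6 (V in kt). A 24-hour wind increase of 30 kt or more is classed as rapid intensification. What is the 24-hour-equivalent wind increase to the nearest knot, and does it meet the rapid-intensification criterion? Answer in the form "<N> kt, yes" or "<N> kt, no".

48 kt, yes

V₁: ΔP = 46, V ≈ 6.12 × 46^0.6 ≈ 60.87 kt.
V₂: ΔP = 62, V ≈ 6.12 × 62^0.6 ≈ 72.81 kt.
ΔV over 6 h = 11.94 kt → 24 h equivalent = 11.94 × 24/6 ≈ 47.76 kt.
48 kt ≥ 30 kt ⇒ rapid intensification.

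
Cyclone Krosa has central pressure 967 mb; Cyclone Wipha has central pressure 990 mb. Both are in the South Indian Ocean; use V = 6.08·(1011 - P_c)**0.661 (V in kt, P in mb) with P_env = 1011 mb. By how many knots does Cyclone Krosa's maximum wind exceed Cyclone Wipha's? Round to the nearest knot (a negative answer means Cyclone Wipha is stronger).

29 kt

Cyclone Krosa: ΔP = 44; V ≈ 6.08 × 44^0.661 ≈ 74.17 kt.
Cyclone Wipha: ΔP = 21; V ≈ 6.08 × 21^0.661 ≈ 45.49 kt.
Difference ≈ 74.17 − 45.49 = 28.68 → 29 kt.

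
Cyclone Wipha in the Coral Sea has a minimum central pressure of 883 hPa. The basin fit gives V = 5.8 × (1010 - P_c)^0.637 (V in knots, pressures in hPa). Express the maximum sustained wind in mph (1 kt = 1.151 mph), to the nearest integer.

ΔP = 1010 − 883 = 127 hPa.
V ≈ 5.8 × 127^0.637 = 5.8 × 21.884 ≈ 126.926 kt.
126.926 × 1.151 ≈ 146.09 mph → 146 mph.

146 mph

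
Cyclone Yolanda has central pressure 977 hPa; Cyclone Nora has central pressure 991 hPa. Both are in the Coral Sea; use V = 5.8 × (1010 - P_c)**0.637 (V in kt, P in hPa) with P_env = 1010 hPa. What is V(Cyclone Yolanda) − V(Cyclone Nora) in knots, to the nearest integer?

Cyclone Yolanda: ΔP = 33; V ≈ 5.8 × 33^0.637 ≈ 53.79 kt.
Cyclone Nora: ΔP = 19; V ≈ 5.8 × 19^0.637 ≈ 37.84 kt.
Difference ≈ 53.79 − 37.84 = 15.95 → 16 kt.

16 kt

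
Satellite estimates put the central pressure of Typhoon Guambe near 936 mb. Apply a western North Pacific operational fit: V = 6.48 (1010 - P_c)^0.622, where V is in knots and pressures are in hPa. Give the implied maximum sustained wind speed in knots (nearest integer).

94 kt

ΔP = 1010 − 936 = 74 mb.
74^0.622 ≈ 14.543.
V ≈ 6.48 × 14.543 ≈ 94.2 kt.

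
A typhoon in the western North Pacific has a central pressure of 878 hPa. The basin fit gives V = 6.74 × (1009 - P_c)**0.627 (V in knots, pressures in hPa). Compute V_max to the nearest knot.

143 kt

ΔP = 1009 − 878 = 131 hPa.
131^0.627 ≈ 21.258.
V ≈ 6.74 × 21.258 ≈ 143.3 kt.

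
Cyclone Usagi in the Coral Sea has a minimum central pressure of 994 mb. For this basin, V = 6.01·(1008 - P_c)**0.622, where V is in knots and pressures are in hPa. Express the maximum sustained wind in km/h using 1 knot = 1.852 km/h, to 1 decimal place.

57.5 km/h

ΔP = 1008 − 994 = 14 mb.
V ≈ 6.01 × 14^0.622 = 6.01 × 5.163 ≈ 31.029 kt.
31.029 × 1.852 ≈ 57.47 km/h → 57.5 km/h.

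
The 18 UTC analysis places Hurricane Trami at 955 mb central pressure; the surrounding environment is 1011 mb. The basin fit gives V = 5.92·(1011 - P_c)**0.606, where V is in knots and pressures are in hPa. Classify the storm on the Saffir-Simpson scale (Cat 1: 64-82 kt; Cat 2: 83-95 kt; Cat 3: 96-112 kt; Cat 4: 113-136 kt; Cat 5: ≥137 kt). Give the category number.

ΔP = 1011 − 955 = 56 mb.
V ≈ 5.92 × 56^0.606 = 5.92 × 11.47 ≈ 68 kt.
68 kt falls in the Category 1 band.

1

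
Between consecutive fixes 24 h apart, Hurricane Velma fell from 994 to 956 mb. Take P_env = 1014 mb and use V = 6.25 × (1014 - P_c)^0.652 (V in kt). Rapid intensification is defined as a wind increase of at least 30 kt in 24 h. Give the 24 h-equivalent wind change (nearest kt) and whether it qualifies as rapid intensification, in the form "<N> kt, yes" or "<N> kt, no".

V₁: ΔP = 20, V ≈ 6.25 × 20^0.652 ≈ 44.07 kt.
V₂: ΔP = 58, V ≈ 6.25 × 58^0.652 ≈ 88.23 kt.
ΔV over 24 h = 44.16 kt → 24 h equivalent = 44.16 × 24/24 ≈ 44.16 kt.
44 kt ≥ 30 kt ⇒ rapid intensification.

44 kt, yes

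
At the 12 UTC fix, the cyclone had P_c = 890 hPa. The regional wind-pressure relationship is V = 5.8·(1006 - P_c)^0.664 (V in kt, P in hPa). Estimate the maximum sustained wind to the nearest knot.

136 kt

ΔP = 1006 − 890 = 116 hPa.
116^0.664 ≈ 23.486.
V ≈ 5.8 × 23.486 ≈ 136.2 kt.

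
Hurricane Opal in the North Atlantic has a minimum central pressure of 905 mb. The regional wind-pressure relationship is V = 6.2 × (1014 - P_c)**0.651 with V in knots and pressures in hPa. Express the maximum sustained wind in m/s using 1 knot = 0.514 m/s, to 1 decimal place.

ΔP = 1014 − 905 = 109 mb.
V ≈ 6.2 × 109^0.651 = 6.2 × 21.201 ≈ 131.449 kt.
131.449 × 0.514 ≈ 67.56 m/s → 67.6 m/s.

67.6 m/s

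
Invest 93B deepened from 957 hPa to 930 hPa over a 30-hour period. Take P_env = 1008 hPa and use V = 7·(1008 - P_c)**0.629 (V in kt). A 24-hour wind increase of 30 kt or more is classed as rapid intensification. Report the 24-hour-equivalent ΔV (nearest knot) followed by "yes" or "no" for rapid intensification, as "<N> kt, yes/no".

V₁: ΔP = 51, V ≈ 7 × 51^0.629 ≈ 83.02 kt.
V₂: ΔP = 78, V ≈ 7 × 78^0.629 ≈ 108.45 kt.
ΔV over 30 h = 25.43 kt → 24 h equivalent = 25.43 × 24/30 ≈ 20.34 kt.
20 kt < 30 kt ⇒ not rapid intensification.

20 kt, no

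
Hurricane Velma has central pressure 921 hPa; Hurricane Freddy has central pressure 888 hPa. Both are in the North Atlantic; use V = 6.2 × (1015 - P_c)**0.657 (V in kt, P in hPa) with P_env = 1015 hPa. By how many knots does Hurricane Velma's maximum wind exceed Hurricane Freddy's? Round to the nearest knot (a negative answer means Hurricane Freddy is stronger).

Hurricane Velma: ΔP = 94; V ≈ 6.2 × 94^0.657 ≈ 122.67 kt.
Hurricane Freddy: ΔP = 127; V ≈ 6.2 × 127^0.657 ≈ 149.48 kt.
Difference ≈ 122.67 − 149.48 = -26.81 → -27 kt.

-27 kt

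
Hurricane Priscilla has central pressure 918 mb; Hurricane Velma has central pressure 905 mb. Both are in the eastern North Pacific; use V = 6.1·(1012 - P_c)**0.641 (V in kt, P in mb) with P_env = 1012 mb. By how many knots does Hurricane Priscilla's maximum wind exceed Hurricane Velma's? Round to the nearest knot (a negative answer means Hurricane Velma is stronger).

-10 kt

Hurricane Priscilla: ΔP = 94; V ≈ 6.1 × 94^0.641 ≈ 112.23 kt.
Hurricane Velma: ΔP = 107; V ≈ 6.1 × 107^0.641 ≈ 121.95 kt.
Difference ≈ 112.23 − 121.95 = -9.72 → -10 kt.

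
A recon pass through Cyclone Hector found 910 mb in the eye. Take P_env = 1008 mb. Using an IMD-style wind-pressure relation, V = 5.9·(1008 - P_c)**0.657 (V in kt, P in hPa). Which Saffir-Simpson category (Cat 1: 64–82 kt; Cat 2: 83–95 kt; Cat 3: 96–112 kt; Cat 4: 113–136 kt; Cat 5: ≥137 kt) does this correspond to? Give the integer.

4

ΔP = 1008 − 910 = 98 mb.
V ≈ 5.9 × 98^0.657 = 5.9 × 20.33 ≈ 120 kt.
120 kt falls in the Category 4 band.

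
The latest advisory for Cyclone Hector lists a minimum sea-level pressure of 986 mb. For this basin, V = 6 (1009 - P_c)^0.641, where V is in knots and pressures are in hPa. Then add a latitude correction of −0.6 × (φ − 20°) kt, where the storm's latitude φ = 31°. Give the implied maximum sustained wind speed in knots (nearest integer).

ΔP = 1009 − 986 = 23 mb.
23^0.641 ≈ 7.462.
V ≈ 6 × 7.462 ≈ 44.8 kt.
Latitude correction: −0.6 × (31 − 20) = -6.6 kt.
Corrected V ≈ 38.2 kt → 38 kt.

38 kt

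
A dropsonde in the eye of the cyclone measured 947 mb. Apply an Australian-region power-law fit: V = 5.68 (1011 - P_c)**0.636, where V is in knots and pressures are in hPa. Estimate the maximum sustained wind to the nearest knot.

ΔP = 1011 − 947 = 64 mb.
64^0.636 ≈ 14.084.
V ≈ 5.68 × 14.084 ≈ 80.0 kt.

80 kt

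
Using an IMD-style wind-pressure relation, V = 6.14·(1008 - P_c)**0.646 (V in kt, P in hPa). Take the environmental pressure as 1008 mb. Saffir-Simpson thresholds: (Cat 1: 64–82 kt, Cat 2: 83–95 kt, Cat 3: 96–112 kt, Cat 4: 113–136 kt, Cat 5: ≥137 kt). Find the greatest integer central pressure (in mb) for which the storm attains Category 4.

917 mb

Category 4 begins at V = 113 kt.
Required ΔP = (113/6.14)^(1/0.646) = 18.404^1.548 ≈ 90.80 mb.
P_c ≤ 1008 − 90.80 = 917.20, so the highest integer P_c is 917 mb.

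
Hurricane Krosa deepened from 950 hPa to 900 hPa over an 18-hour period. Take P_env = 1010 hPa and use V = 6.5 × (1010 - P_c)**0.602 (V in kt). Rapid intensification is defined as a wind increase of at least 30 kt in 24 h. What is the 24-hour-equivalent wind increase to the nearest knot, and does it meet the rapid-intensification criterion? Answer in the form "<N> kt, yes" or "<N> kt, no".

V₁: ΔP = 60, V ≈ 6.5 × 60^0.602 ≈ 76.45 kt.
V₂: ΔP = 110, V ≈ 6.5 × 110^0.602 ≈ 110.11 kt.
ΔV over 18 h = 33.66 kt → 24 h equivalent = 33.66 × 24/18 ≈ 44.88 kt.
45 kt ≥ 30 kt ⇒ rapid intensification.

45 kt, yes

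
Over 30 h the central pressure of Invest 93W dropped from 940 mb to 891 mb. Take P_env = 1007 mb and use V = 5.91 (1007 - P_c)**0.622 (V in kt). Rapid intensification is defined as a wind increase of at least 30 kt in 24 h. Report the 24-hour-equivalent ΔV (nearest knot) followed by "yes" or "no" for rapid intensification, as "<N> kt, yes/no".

V₁: ΔP = 67, V ≈ 5.91 × 67^0.622 ≈ 80.80 kt.
V₂: ΔP = 116, V ≈ 5.91 × 116^0.622 ≈ 113.68 kt.
ΔV over 30 h = 32.88 kt → 24 h equivalent = 32.88 × 24/30 ≈ 26.30 kt.
26 kt < 30 kt ⇒ not rapid intensification.

26 kt, no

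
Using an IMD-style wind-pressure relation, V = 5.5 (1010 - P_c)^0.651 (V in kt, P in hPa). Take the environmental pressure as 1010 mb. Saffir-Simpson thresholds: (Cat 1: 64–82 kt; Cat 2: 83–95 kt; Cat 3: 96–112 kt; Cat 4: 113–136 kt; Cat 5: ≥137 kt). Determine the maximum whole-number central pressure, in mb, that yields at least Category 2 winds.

945 mb

Category 2 begins at V = 83 kt.
Required ΔP = (83/5.5)^(1/0.651) = 15.091^1.536 ≈ 64.66 mb.
P_c ≤ 1010 − 64.66 = 945.34, so the highest integer P_c is 945 mb.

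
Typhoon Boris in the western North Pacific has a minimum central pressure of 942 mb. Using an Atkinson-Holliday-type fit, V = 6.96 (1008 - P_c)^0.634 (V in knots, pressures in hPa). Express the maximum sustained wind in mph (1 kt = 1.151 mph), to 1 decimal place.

ΔP = 1008 − 942 = 66 mb.
V ≈ 6.96 × 66^0.634 = 6.96 × 14.243 ≈ 99.129 kt.
99.129 × 1.151 ≈ 114.10 mph → 114.1 mph.

114.1 mph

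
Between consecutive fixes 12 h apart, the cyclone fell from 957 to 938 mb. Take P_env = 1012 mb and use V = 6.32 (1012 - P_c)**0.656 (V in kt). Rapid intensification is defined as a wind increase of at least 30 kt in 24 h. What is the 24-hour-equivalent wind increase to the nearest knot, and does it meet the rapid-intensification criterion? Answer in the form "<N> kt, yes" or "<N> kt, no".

38 kt, yes

V₁: ΔP = 55, V ≈ 6.32 × 55^0.656 ≈ 87.58 kt.
V₂: ΔP = 74, V ≈ 6.32 × 74^0.656 ≈ 106.40 kt.
ΔV over 12 h = 18.82 kt → 24 h equivalent = 18.82 × 24/12 ≈ 37.64 kt.
38 kt ≥ 30 kt ⇒ rapid intensification.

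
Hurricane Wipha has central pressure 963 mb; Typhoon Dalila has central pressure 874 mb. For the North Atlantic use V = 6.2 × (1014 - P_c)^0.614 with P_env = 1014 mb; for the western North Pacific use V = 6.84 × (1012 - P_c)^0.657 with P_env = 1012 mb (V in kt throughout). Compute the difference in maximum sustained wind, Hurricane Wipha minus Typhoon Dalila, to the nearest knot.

Hurricane Wipha: ΔP = 51; V ≈ 6.2 × 51^0.614 ≈ 69.32 kt.
Typhoon Dalila: ΔP = 138; V ≈ 6.84 × 138^0.657 ≈ 174.16 kt.
Difference ≈ 69.32 − 174.16 = -104.84 → -105 kt.

-105 kt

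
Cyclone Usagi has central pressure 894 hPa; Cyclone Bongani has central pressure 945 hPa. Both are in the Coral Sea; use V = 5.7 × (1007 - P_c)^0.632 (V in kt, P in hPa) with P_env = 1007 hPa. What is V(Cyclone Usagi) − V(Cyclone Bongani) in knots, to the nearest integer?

Cyclone Usagi: ΔP = 113; V ≈ 5.7 × 113^0.632 ≈ 113.09 kt.
Cyclone Bongani: ΔP = 62; V ≈ 5.7 × 62^0.632 ≈ 77.39 kt.
Difference ≈ 113.09 − 77.39 = 35.70 → 36 kt.

36 kt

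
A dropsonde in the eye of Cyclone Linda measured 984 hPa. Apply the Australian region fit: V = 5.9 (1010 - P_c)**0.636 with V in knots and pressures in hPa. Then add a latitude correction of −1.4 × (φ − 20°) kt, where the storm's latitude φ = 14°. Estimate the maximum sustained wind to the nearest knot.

55 kt

ΔP = 1010 − 984 = 26 hPa.
26^0.636 ≈ 7.942.
V ≈ 5.9 × 7.942 ≈ 46.9 kt.
Latitude correction: −1.4 × (14 − 20) = 8.4 kt.
Corrected V ≈ 55.3 kt → 55 kt.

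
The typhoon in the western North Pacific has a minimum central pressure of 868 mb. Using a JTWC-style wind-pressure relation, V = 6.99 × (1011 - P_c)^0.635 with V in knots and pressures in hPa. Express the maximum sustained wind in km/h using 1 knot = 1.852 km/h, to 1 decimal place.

ΔP = 1011 − 868 = 143 mb.
V ≈ 6.99 × 143^0.635 = 6.99 × 23.369 ≈ 163.349 kt.
163.349 × 1.852 ≈ 302.52 km/h → 302.5 km/h.

302.5 km/h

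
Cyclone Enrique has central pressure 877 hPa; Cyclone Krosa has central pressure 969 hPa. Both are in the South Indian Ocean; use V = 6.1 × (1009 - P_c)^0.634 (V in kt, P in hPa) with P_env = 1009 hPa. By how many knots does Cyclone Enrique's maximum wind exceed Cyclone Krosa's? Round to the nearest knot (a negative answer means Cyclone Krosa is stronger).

72 kt

Cyclone Enrique: ΔP = 132; V ≈ 6.1 × 132^0.634 ≈ 134.83 kt.
Cyclone Krosa: ΔP = 40; V ≈ 6.1 × 40^0.634 ≈ 63.25 kt.
Difference ≈ 134.83 − 63.25 = 71.58 → 72 kt.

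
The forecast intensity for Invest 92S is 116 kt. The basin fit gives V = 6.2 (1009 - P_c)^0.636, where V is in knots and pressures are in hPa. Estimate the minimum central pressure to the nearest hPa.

ΔP = (V / 6.2)^(1/0.636) = (116/6.2)^1.572.
116/6.2 = 18.710; 18.710^1.572 ≈ 100.02 hPa.
P_c = 1009 − 100.02 = 908.98 ≈ 909 hPa.

909 hPa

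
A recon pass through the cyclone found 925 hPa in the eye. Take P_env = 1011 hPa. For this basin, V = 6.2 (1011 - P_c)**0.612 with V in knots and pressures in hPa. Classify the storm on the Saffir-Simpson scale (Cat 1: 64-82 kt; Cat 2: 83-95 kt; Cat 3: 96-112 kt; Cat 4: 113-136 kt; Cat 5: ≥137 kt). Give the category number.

2

ΔP = 1011 − 925 = 86 hPa.
V ≈ 6.2 × 86^0.612 = 6.2 × 15.27 ≈ 95 kt.
95 kt falls in the Category 2 band.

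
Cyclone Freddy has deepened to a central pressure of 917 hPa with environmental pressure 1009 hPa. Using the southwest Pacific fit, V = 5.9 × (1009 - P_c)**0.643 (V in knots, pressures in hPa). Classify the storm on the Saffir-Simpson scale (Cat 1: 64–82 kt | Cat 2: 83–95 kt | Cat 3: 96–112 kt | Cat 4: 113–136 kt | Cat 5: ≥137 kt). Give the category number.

3

ΔP = 1009 − 917 = 92 hPa.
V ≈ 5.9 × 92^0.643 = 5.9 × 18.31 ≈ 108 kt.
108 kt falls in the Category 3 band.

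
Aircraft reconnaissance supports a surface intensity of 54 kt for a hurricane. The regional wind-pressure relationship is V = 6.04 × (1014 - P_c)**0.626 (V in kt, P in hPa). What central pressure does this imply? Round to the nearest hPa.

ΔP = (V / 6.04)^(1/0.626) = (54/6.04)^1.597.
54/6.04 = 8.940; 8.940^1.597 ≈ 33.09 hPa.
P_c = 1014 − 33.09 = 980.91 ≈ 981 hPa.

981 hPa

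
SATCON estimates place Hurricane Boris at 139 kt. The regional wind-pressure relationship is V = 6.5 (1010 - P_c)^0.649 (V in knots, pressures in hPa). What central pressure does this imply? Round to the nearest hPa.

898 hPa

ΔP = (V / 6.5)^(1/0.649) = (139/6.5)^1.541.
139/6.5 = 21.385; 21.385^1.541 ≈ 112.06 hPa.
P_c = 1010 − 112.06 = 897.94 ≈ 898 hPa.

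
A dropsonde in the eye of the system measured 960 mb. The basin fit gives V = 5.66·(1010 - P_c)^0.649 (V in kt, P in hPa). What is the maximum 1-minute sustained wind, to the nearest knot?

72 kt

ΔP = 1010 − 960 = 50 mb.
50^0.649 ≈ 12.666.
V ≈ 5.66 × 12.666 ≈ 71.7 kt.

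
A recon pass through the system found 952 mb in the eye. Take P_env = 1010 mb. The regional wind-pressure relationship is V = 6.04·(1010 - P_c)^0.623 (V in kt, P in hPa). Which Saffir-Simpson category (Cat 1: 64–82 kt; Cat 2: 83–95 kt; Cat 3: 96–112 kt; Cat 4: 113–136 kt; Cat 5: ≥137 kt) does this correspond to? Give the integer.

ΔP = 1010 − 952 = 58 mb.
V ≈ 6.04 × 58^0.623 = 6.04 × 12.55 ≈ 76 kt.
76 kt falls in the Category 1 band.

1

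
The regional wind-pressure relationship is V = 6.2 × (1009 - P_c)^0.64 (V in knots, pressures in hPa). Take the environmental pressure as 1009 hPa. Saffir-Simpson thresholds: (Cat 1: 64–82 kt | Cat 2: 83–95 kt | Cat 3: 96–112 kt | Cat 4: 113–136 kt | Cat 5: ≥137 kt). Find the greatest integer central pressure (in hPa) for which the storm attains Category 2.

Category 2 begins at V = 83 kt.
Required ΔP = (83/6.2)^(1/0.64) = 13.387^1.562 ≈ 57.60 hPa.
P_c ≤ 1009 − 57.60 = 951.40, so the highest integer P_c is 951 hPa.

951 hPa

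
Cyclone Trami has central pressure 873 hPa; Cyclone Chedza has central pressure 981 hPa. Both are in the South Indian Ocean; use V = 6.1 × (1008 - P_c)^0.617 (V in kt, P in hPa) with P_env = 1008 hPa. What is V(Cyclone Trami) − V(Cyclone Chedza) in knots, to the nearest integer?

Cyclone Trami: ΔP = 135; V ≈ 6.1 × 135^0.617 ≈ 125.82 kt.
Cyclone Chedza: ΔP = 27; V ≈ 6.1 × 27^0.617 ≈ 46.61 kt.
Difference ≈ 125.82 − 46.61 = 79.21 → 79 kt.

79 kt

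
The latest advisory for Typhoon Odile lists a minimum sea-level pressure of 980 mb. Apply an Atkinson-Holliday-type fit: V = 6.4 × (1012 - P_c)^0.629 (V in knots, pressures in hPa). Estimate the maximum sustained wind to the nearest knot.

ΔP = 1012 − 980 = 32 mb.
32^0.629 ≈ 8.846.
V ≈ 6.4 × 8.846 ≈ 56.6 kt.

57 kt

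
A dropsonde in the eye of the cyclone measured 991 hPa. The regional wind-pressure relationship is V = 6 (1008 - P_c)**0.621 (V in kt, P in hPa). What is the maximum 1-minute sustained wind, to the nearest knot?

ΔP = 1008 − 991 = 17 hPa.
17^0.621 ≈ 5.809.
V ≈ 6 × 5.809 ≈ 34.9 kt.

35 kt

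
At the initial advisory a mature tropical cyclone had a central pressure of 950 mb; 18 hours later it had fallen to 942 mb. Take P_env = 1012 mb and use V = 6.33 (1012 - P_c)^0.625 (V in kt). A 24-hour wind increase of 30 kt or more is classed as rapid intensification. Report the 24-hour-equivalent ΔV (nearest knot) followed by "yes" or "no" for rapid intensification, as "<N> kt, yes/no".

9 kt, no

V₁: ΔP = 62, V ≈ 6.33 × 62^0.625 ≈ 83.49 kt.
V₂: ΔP = 70, V ≈ 6.33 × 70^0.625 ≈ 90.07 kt.
ΔV over 18 h = 6.58 kt → 24 h equivalent = 6.58 × 24/18 ≈ 8.77 kt.
9 kt < 30 kt ⇒ not rapid intensification.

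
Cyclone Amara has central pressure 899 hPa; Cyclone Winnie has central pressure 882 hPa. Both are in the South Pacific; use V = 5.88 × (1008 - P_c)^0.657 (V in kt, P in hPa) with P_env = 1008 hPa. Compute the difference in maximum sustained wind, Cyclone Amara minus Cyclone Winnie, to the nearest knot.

-13 kt

Cyclone Amara: ΔP = 109; V ≈ 5.88 × 109^0.657 ≈ 128.22 kt.
Cyclone Winnie: ΔP = 126; V ≈ 5.88 × 126^0.657 ≈ 141.03 kt.
Difference ≈ 128.22 − 141.03 = -12.81 → -13 kt.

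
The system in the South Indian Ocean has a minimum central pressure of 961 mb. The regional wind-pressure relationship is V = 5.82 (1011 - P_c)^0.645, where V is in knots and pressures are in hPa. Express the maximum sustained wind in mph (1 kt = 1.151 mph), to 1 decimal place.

83.5 mph

ΔP = 1011 − 961 = 50 mb.
V ≈ 5.82 × 50^0.645 = 5.82 × 12.469 ≈ 72.570 kt.
72.570 × 1.151 ≈ 83.53 mph → 83.5 mph.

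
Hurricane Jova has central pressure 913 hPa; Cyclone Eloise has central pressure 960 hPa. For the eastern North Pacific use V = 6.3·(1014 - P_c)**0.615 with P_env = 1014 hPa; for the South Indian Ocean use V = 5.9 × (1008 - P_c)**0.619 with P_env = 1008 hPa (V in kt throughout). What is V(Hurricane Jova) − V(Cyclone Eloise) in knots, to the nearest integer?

Hurricane Jova: ΔP = 101; V ≈ 6.3 × 101^0.615 ≈ 107.65 kt.
Cyclone Eloise: ΔP = 48; V ≈ 5.9 × 48^0.619 ≈ 64.79 kt.
Difference ≈ 107.65 − 64.79 = 42.86 → 43 kt.

43 kt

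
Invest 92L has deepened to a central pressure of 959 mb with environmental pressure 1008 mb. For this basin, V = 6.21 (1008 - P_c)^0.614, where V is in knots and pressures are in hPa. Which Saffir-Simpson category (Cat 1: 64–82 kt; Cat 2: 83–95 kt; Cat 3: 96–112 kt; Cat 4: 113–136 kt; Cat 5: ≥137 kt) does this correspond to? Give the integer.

1

ΔP = 1008 − 959 = 49 mb.
V ≈ 6.21 × 49^0.614 = 6.21 × 10.91 ≈ 68 kt.
68 kt falls in the Category 1 band.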